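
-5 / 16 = -0.31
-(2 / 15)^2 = -4 / 225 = -0.02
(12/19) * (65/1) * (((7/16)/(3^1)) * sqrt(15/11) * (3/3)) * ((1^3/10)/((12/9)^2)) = 819 * sqrt(165)/26752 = 0.39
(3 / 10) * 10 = 3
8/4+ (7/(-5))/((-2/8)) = 38/5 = 7.60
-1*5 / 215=-1 / 43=-0.02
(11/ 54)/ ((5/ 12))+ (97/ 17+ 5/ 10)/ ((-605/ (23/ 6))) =166457/ 370260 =0.45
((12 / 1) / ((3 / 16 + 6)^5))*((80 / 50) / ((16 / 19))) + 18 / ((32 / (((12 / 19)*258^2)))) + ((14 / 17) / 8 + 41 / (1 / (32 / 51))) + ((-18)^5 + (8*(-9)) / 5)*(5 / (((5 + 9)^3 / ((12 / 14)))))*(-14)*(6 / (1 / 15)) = 26285299910062423741363 / 7023949109224740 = 3742239.52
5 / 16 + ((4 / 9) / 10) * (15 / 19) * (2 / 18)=2597 / 8208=0.32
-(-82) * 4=328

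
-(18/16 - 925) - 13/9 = 66415/72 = 922.43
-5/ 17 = -0.29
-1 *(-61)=61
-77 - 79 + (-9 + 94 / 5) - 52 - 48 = -1231 / 5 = -246.20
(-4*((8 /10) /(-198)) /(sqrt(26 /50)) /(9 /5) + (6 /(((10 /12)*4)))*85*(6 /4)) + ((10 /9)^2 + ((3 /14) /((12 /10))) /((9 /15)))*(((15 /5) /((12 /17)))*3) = 40*sqrt(13) /11583 + 753083 /3024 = 249.05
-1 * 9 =-9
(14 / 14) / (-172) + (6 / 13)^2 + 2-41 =-1127629 / 29068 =-38.79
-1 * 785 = -785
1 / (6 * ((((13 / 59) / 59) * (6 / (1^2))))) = 3481 / 468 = 7.44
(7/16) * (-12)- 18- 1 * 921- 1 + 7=-3753/4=-938.25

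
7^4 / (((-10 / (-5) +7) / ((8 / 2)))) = 9604 / 9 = 1067.11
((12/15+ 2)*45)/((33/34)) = 129.82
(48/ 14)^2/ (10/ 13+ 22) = 936/ 1813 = 0.52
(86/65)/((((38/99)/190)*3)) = 2838/13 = 218.31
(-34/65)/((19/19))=-34/65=-0.52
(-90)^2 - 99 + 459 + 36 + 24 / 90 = 127444 / 15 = 8496.27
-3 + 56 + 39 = 92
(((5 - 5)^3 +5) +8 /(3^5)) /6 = 1223 /1458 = 0.84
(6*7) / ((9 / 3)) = 14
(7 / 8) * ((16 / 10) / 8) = 7 / 40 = 0.18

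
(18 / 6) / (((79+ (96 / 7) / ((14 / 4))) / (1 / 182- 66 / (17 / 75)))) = -18918543 / 1795846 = -10.53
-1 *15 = -15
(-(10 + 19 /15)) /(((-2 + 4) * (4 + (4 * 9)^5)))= -169 /1813985400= -0.00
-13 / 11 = -1.18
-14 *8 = -112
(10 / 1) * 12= 120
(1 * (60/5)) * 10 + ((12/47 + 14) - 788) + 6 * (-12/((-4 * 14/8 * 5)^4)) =-46108207134/70529375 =-653.74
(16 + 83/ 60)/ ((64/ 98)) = 51107/ 1920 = 26.62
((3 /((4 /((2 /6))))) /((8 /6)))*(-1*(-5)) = 15 /16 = 0.94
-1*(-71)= 71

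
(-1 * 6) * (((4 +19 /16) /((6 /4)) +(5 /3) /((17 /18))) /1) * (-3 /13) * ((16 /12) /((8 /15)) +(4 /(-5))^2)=1003701 /44200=22.71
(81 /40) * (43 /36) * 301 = 116487 /160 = 728.04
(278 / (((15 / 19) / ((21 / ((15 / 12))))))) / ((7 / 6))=126768 / 25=5070.72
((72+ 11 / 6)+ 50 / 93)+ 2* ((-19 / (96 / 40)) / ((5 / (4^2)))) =4409 / 186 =23.70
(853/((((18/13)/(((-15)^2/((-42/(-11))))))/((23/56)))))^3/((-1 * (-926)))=345031495017970678328125/96385771044864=3579693260.51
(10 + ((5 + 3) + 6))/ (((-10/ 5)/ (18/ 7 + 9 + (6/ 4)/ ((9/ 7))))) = -1070/ 7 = -152.86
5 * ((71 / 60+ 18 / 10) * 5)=895 / 12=74.58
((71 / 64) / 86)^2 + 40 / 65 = 242417661 / 393822208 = 0.62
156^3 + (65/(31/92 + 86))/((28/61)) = 3796417.64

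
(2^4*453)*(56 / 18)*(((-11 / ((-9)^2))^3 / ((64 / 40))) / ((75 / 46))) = -517727056 / 23914845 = -21.65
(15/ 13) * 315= 4725/ 13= 363.46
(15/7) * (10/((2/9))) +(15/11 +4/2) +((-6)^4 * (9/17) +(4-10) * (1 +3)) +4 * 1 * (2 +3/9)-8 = 763.24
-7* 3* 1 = -21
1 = 1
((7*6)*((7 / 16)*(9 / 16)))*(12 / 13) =9.54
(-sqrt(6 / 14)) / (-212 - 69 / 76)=76 * sqrt(21) / 113267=0.00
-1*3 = -3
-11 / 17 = -0.65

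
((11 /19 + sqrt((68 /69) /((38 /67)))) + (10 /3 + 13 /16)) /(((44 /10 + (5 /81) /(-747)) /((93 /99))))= 1.29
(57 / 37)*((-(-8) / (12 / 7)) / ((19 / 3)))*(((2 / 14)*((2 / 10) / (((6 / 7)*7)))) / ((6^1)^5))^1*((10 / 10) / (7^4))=1 / 3453982560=0.00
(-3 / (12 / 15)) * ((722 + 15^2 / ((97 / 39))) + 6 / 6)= -591795 / 194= -3050.49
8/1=8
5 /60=1 /12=0.08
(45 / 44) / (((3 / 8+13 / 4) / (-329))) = -29610 / 319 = -92.82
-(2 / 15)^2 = -4 / 225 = -0.02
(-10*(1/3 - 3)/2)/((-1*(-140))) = 0.10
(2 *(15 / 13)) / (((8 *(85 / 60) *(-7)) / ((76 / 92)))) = -855 / 35581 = -0.02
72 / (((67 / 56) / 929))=3745728 / 67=55906.39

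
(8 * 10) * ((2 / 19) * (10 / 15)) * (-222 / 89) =-23680 / 1691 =-14.00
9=9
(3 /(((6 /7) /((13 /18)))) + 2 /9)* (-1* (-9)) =99 /4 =24.75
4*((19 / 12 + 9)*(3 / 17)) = 127 / 17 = 7.47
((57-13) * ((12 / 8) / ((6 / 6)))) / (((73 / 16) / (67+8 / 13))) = 928224 / 949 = 978.11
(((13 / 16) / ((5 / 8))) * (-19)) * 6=-741 / 5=-148.20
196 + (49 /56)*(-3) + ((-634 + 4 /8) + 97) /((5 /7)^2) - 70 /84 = -515399 /600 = -859.00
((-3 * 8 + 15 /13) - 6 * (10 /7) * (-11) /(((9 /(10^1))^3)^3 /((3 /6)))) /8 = 12.35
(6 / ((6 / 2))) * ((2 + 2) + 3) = 14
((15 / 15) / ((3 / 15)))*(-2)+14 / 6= -23 / 3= -7.67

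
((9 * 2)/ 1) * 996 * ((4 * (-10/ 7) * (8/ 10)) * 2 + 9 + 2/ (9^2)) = -44488/ 21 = -2118.48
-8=-8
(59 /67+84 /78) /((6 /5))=8525 /5226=1.63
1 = 1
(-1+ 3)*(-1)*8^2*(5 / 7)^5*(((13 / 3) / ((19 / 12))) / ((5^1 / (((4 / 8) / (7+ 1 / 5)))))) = -2600000 / 2873997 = -0.90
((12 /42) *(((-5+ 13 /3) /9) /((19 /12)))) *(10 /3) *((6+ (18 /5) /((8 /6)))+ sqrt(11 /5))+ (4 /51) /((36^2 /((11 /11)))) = -851771 /2197692 - 32 *sqrt(55) /3591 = -0.45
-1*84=-84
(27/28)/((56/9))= 243/1568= 0.15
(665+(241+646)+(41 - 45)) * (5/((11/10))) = 77400/11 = 7036.36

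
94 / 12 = 47 / 6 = 7.83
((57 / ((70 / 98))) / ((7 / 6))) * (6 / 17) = 2052 / 85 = 24.14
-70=-70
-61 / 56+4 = 163 / 56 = 2.91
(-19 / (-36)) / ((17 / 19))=361 / 612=0.59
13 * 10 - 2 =128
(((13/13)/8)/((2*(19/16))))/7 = 1/133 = 0.01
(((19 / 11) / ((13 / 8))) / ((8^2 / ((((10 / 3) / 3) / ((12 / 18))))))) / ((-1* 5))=-19 / 3432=-0.01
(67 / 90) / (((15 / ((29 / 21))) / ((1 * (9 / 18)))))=1943 / 56700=0.03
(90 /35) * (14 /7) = 36 /7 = 5.14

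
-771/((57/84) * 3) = -7196/19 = -378.74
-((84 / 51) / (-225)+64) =-244772 / 3825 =-63.99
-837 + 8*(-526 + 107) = -4189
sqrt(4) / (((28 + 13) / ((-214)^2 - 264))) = 91064 / 41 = 2221.07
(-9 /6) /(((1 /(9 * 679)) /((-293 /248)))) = 5371569 /496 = 10829.78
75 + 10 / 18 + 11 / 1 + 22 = 977 / 9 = 108.56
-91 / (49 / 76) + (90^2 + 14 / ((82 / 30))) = 2285662 / 287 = 7963.98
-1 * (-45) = 45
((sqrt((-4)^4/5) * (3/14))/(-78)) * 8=-0.16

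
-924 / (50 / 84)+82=-36758 / 25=-1470.32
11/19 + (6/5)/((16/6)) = 391/380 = 1.03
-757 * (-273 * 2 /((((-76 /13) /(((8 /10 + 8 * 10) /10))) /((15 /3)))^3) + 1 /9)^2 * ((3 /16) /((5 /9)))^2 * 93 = -19598396628926512363217756821569 /75273409600000000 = -260362812486794.97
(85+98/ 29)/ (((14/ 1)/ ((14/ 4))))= 2563/ 116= 22.09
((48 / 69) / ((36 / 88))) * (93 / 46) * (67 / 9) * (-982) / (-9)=358972064 / 128547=2792.54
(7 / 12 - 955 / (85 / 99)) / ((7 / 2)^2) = -226789 / 2499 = -90.75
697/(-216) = -697/216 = -3.23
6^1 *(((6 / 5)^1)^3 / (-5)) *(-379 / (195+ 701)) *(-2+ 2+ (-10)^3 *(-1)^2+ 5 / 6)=-12269367 / 14000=-876.38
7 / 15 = 0.47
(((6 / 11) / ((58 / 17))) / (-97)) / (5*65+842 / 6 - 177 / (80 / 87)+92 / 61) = -746640 / 124283890049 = -0.00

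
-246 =-246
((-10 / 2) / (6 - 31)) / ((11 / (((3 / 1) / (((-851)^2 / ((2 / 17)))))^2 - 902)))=-136717031670195842 / 8336404370133895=-16.40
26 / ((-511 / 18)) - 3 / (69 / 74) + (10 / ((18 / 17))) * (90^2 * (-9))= -8091989078 / 11753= -688504.13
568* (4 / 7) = 2272 / 7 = 324.57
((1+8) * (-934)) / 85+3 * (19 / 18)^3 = -15758249 / 165240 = -95.37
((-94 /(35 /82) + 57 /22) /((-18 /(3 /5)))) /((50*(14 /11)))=167581 /1470000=0.11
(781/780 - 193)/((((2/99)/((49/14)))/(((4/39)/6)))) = -11531443/20280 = -568.61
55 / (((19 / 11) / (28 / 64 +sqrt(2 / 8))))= 9075 / 304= 29.85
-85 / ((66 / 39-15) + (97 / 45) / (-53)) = 2635425 / 413866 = 6.37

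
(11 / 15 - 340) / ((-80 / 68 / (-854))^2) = -268155089209 / 1500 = -178770059.47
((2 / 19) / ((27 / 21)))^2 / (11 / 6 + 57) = 0.00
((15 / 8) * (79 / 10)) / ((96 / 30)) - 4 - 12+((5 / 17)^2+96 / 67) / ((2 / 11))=-14943741 / 4956928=-3.01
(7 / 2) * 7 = 49 / 2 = 24.50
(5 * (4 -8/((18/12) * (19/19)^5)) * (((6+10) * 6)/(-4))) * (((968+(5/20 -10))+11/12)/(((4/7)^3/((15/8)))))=49349125/32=1542160.16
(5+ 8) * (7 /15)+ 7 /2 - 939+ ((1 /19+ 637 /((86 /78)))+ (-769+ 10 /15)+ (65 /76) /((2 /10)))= -54691297 /49020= -1115.69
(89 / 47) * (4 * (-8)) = -2848 / 47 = -60.60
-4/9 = -0.44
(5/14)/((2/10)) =25/14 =1.79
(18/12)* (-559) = -1677/2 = -838.50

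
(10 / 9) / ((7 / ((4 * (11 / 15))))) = 88 / 189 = 0.47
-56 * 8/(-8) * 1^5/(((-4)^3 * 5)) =-7/40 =-0.18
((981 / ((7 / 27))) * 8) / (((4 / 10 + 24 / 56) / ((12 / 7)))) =12713760 / 203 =62629.36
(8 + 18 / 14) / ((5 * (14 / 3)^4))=1053 / 268912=0.00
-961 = -961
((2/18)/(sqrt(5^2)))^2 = 1/2025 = 0.00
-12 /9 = -4 /3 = -1.33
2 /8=1 /4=0.25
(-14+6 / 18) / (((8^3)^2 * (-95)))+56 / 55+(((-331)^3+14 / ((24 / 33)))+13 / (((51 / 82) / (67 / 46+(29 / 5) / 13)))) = -11652993034213150507 / 321332183040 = -36264630.96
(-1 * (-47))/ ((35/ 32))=1504/ 35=42.97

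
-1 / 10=-0.10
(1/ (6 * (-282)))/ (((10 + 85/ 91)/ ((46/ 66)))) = -2093/ 55556820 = -0.00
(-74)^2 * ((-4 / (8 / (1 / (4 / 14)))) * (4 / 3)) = -38332 / 3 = -12777.33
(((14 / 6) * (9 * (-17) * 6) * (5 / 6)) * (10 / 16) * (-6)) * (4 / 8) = 26775 / 8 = 3346.88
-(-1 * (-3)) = -3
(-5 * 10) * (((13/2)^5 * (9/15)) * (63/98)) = -50124555/224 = -223770.33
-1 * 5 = -5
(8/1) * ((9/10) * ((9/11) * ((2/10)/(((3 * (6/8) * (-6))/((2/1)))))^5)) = -4096/30447140625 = -0.00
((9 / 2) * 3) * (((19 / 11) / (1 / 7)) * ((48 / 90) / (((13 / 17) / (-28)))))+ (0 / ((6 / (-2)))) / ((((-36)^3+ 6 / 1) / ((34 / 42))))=-3187.54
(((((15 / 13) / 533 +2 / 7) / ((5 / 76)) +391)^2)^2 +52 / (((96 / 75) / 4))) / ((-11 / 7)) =-15550541868.56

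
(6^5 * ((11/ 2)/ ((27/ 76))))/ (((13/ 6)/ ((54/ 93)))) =13001472/ 403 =32261.72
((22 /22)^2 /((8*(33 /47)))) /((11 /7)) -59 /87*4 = -72969 /28072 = -2.60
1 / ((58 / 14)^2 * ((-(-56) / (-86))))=-301 / 3364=-0.09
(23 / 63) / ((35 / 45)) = 23 / 49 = 0.47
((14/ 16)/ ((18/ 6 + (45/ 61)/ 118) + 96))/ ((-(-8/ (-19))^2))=-9094673/ 182437632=-0.05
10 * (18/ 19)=180/ 19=9.47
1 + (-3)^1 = -2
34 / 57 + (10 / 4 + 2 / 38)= 359 / 114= 3.15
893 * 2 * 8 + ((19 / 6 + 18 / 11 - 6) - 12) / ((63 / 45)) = 6596701 / 462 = 14278.57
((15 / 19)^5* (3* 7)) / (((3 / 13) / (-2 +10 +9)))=1174753125 / 2476099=474.44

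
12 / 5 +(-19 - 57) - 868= -4708 / 5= -941.60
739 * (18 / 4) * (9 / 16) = 59859 / 32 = 1870.59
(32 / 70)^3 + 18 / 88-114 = -214494901 / 1886500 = -113.70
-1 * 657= -657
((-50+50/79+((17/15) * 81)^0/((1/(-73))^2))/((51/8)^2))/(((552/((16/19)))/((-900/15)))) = -1067752960/89794323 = -11.89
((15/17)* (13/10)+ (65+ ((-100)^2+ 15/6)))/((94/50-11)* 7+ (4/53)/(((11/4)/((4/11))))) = -27442349275/173970316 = -157.74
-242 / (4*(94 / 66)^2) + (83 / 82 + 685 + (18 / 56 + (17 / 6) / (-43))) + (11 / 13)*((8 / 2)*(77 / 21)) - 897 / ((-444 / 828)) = 122820419144845 / 52450681556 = 2341.64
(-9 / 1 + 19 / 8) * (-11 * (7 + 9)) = 1166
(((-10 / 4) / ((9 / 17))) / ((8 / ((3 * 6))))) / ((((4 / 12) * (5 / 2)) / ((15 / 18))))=-85 / 8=-10.62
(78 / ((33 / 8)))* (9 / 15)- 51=-39.65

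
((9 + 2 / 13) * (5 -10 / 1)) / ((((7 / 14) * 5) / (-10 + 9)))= 238 / 13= 18.31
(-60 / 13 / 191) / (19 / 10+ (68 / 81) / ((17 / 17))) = -48600 / 5509777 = -0.01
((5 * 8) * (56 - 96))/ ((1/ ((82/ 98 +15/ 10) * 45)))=-8244000/ 49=-168244.90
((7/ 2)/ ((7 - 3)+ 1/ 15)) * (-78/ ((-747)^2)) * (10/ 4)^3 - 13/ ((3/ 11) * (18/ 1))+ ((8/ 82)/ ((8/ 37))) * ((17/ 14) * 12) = 102246535637/ 26050836168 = 3.92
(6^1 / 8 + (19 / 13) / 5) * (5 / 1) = 271 / 52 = 5.21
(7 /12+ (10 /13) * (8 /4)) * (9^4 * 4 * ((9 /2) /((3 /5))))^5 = 626844555043798688622328800.00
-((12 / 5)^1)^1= -12 / 5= -2.40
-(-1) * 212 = 212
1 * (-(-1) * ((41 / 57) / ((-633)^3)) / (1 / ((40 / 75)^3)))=-20992 / 48793251855375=-0.00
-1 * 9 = -9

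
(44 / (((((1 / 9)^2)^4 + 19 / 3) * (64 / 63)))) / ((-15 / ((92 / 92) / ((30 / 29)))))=-96123327993 / 218103387200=-0.44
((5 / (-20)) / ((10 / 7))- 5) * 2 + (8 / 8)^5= -187 / 20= -9.35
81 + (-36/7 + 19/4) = 2257/28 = 80.61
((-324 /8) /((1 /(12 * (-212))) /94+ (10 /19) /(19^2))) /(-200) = 8303683734 /59612525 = 139.29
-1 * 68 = -68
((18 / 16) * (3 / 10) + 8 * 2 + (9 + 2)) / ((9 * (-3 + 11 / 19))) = -4617 / 3680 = -1.25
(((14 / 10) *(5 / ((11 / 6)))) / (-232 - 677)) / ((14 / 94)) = -94 / 3333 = -0.03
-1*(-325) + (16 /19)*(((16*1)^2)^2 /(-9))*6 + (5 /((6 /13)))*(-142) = -722104 /19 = -38005.47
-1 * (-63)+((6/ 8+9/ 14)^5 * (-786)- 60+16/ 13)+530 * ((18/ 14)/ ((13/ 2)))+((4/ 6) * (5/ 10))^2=-4038678732427/ 1006806528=-4011.38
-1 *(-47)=47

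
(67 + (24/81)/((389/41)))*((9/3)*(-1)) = -704029/3501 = -201.09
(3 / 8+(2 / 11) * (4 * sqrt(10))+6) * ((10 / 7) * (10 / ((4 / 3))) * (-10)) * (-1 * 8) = 48000 * sqrt(10) / 77+38250 / 7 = 7435.58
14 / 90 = 7 / 45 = 0.16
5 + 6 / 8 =23 / 4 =5.75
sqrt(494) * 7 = 7 * sqrt(494) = 155.58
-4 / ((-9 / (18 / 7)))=8 / 7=1.14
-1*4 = -4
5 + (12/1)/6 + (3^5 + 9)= 259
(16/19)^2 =256/361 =0.71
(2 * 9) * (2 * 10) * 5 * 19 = 34200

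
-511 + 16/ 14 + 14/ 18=-32072/ 63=-509.08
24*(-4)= -96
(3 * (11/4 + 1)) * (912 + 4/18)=20525/2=10262.50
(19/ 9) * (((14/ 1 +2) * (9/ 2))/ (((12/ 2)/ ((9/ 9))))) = 76/ 3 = 25.33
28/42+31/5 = 103/15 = 6.87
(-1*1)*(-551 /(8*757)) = 0.09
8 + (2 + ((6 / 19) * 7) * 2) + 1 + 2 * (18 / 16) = 1343 / 76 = 17.67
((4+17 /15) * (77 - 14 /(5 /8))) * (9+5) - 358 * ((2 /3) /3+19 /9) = 231644 /75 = 3088.59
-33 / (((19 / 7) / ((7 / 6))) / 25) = -354.61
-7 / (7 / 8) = -8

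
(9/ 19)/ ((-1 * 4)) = -9/ 76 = -0.12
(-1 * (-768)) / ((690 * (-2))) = -64 / 115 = -0.56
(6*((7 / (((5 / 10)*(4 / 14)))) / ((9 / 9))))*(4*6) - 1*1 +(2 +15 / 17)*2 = 120033 / 17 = 7060.76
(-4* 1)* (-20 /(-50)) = -8 /5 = -1.60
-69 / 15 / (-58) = 23 / 290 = 0.08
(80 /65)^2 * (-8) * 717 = -1468416 /169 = -8688.85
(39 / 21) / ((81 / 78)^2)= 8788 / 5103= 1.72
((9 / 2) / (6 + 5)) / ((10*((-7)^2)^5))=9 / 62144554780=0.00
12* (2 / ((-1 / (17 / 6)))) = -68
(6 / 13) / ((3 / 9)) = 18 / 13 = 1.38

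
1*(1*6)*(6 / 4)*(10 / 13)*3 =270 / 13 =20.77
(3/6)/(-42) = -1/84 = -0.01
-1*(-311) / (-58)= -311 / 58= -5.36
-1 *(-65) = 65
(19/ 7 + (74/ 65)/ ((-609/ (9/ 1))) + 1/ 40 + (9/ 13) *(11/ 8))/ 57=0.06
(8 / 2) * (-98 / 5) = -392 / 5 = -78.40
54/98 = 27/49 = 0.55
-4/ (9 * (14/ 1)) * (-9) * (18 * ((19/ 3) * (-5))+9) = -1122/ 7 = -160.29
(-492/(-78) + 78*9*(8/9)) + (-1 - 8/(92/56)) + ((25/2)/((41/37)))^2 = 1511249743/2010476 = 751.69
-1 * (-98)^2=-9604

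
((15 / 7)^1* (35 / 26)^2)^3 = 18087890625 / 308915776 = 58.55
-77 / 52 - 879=-45785 / 52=-880.48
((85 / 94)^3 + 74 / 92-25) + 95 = 1366730919 / 19103432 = 71.54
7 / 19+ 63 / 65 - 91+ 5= -104558 / 1235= -84.66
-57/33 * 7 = -133/11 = -12.09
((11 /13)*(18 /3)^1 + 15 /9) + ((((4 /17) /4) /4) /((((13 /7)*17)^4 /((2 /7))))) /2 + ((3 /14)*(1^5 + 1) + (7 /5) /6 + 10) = 98817171423067 /5677355008780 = 17.41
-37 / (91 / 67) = -2479 / 91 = -27.24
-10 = -10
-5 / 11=-0.45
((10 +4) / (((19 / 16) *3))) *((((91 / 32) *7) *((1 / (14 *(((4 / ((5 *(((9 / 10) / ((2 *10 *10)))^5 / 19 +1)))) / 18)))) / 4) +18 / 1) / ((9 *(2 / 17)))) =7133907200000213147207 / 73932800000000000000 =96.49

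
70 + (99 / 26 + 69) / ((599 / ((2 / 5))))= 2727343 / 38935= 70.05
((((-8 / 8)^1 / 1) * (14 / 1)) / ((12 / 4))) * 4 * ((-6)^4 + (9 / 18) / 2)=-72590 / 3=-24196.67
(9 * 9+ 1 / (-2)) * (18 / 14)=103.50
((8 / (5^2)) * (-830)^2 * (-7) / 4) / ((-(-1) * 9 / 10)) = -3857840 / 9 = -428648.89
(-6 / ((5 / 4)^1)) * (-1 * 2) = 48 / 5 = 9.60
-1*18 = -18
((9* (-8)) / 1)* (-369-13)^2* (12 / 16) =-7879896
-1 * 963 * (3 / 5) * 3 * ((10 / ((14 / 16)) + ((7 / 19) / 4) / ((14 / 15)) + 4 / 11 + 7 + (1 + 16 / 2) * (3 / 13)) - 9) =-20745.01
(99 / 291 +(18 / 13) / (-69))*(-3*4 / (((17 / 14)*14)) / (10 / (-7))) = 77994 / 493051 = 0.16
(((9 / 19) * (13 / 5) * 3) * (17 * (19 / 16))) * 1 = 5967 / 80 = 74.59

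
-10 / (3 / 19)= -190 / 3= -63.33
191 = 191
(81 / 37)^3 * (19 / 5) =10097379 / 253265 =39.87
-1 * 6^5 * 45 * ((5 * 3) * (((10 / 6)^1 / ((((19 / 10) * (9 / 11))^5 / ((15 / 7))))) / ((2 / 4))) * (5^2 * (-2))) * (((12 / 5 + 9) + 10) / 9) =689298280000000000 / 1403948133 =490971328.50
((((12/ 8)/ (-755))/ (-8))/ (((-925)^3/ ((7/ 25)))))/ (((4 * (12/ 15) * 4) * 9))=-7/ 9178323600000000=-0.00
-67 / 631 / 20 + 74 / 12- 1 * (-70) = 2883469 / 37860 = 76.16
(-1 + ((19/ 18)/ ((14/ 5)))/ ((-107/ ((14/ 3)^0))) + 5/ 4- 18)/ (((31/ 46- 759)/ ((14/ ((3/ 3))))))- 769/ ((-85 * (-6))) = -6739093207/ 5710695930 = -1.18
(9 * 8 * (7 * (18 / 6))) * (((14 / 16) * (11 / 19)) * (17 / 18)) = 27489 / 38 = 723.39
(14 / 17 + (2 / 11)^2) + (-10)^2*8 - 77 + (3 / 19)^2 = 537537766 / 742577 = 723.88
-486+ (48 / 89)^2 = -3847302 / 7921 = -485.71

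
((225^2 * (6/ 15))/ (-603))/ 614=-0.05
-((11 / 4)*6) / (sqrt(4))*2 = -33 / 2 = -16.50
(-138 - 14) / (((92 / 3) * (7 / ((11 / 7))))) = -1254 / 1127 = -1.11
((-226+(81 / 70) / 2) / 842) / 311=-31559 / 36660680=-0.00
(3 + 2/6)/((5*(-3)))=-0.22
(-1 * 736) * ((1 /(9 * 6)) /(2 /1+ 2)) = -92 /27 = -3.41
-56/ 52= -14/ 13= -1.08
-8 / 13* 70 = -560 / 13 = -43.08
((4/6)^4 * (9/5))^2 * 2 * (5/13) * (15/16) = 0.09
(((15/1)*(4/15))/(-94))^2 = 4/2209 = 0.00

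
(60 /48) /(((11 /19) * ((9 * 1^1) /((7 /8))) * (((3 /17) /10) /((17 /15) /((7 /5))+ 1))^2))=2207.09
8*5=40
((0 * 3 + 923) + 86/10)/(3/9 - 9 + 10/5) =-6987/50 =-139.74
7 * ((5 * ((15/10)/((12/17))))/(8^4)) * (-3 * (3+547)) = -490875/16384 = -29.96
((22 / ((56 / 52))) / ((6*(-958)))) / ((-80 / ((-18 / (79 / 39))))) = -16731 / 42381920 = -0.00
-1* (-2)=2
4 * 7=28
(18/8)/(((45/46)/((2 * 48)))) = 1104/5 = 220.80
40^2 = 1600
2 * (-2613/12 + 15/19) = -16489/38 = -433.92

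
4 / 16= 1 / 4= 0.25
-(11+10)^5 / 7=-583443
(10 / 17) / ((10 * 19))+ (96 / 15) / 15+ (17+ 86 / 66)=4991821 / 266475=18.73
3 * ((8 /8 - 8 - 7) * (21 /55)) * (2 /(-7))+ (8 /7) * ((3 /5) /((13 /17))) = 5484 /1001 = 5.48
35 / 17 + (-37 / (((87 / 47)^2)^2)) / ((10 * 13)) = 257599093201 / 126610371810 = 2.03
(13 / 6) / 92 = 13 / 552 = 0.02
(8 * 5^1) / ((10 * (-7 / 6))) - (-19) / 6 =-11 / 42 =-0.26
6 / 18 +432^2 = 559873 / 3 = 186624.33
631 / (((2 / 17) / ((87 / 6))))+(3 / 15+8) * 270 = 319939 / 4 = 79984.75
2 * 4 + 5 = 13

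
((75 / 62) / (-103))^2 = 5625 / 40780996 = 0.00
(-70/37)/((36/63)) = -245/74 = -3.31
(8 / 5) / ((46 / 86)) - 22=-2186 / 115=-19.01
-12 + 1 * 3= -9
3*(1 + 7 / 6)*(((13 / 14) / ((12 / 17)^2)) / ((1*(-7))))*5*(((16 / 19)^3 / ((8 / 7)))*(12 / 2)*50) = -1356.33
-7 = -7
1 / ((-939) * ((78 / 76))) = -38 / 36621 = -0.00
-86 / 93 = -0.92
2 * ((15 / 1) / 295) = 6 / 59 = 0.10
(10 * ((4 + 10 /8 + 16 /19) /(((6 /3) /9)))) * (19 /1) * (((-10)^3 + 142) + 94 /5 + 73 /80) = -279451521 /64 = -4366430.02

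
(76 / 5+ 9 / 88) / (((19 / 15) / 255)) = 5150745 / 1672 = 3080.59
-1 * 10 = -10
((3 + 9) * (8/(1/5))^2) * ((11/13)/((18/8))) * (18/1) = 1689600/13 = 129969.23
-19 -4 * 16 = -83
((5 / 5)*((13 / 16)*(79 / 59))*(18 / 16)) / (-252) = -1027 / 211456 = -0.00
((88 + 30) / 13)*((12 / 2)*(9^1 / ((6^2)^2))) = 59 / 156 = 0.38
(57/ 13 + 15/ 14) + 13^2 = 31751/ 182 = 174.46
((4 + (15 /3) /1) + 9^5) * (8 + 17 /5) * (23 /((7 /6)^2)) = 2787301368 /245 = 11376740.28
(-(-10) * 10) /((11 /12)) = 1200 /11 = 109.09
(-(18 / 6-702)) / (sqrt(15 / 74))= 233*sqrt(1110) / 5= 1552.56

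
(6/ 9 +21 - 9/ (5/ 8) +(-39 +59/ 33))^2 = 896.73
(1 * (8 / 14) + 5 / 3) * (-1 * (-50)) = 111.90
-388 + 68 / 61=-23600 / 61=-386.89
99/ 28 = 3.54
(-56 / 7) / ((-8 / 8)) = 8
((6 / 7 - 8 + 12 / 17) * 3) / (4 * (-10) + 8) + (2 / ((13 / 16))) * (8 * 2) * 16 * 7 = 109197913 / 24752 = 4411.68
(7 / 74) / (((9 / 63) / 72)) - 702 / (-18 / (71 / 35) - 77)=969174 / 17353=55.85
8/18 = 4/9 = 0.44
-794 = -794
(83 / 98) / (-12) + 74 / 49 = 1693 / 1176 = 1.44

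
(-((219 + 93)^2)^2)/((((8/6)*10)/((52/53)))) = -184779159552/265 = -697279847.37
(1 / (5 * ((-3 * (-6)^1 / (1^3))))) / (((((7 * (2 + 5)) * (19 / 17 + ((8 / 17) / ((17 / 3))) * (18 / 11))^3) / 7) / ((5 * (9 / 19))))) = 32127104339 / 16833197302250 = 0.00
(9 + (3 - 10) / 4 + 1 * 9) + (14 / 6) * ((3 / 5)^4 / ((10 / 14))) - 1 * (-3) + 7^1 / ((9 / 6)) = 912751 / 37500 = 24.34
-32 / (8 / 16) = -64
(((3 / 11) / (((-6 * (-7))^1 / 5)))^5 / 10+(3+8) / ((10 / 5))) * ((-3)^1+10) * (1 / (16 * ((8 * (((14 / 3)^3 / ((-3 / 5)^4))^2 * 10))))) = 4557155581832346441 / 93169502877079552000000000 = 0.00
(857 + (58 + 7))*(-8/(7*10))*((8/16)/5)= -1844/175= -10.54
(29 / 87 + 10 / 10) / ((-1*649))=-4 / 1947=-0.00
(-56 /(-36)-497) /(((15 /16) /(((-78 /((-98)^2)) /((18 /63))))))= 676 /45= 15.02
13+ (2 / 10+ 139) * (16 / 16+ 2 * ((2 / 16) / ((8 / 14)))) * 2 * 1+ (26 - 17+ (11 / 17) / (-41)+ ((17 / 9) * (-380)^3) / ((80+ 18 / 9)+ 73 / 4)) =-12998256594992 / 12577365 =-1033464.21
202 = 202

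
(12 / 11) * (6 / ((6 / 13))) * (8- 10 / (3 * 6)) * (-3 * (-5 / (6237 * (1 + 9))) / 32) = 871 / 1097712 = 0.00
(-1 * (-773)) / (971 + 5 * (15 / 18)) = 4638 / 5851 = 0.79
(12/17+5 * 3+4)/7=335/119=2.82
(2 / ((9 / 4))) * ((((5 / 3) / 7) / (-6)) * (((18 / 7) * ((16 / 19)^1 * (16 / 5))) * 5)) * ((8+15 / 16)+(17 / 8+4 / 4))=-123520 / 8379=-14.74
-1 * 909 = -909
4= 4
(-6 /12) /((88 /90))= -45 /88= -0.51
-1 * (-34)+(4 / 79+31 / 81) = 220339 / 6399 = 34.43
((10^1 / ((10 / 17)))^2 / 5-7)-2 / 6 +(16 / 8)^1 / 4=1529 / 30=50.97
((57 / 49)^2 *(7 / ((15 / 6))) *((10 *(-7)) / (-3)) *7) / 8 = 77.36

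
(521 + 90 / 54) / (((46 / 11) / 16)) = 137984 / 69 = 1999.77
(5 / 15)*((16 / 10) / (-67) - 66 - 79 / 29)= -222629 / 9715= -22.92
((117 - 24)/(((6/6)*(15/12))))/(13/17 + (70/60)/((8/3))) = 33728/545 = 61.89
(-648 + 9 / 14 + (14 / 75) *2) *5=-679333 / 210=-3234.92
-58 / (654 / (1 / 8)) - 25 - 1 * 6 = -81125 / 2616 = -31.01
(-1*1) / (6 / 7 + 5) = -7 / 41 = -0.17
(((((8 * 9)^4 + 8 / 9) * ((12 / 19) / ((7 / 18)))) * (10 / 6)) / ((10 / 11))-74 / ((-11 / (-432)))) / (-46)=-58529134432 / 33649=-1739401.90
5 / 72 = 0.07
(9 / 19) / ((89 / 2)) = 18 / 1691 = 0.01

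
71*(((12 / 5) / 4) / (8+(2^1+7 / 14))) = 142 / 35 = 4.06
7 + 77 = 84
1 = 1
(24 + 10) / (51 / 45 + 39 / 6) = 1020 / 229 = 4.45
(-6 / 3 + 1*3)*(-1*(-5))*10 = 50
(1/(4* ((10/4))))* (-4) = -2/5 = -0.40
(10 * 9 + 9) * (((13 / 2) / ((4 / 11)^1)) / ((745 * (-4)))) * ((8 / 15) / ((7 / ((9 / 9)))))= -4719 / 104300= -0.05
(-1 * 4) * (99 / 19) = -396 / 19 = -20.84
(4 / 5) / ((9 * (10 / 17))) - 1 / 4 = -89 / 900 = -0.10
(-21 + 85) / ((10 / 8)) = 256 / 5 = 51.20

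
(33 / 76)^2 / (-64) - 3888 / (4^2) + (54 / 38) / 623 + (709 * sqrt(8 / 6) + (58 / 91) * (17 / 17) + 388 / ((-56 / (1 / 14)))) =-5089667011509 / 20957361152 + 1418 * sqrt(3) / 3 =575.82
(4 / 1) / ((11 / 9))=3.27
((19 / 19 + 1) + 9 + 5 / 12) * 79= 10823 / 12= 901.92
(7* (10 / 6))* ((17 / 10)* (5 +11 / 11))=119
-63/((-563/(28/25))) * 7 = 0.88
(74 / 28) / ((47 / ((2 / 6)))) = 37 / 1974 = 0.02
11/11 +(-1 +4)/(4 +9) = 16/13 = 1.23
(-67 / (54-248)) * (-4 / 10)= -0.14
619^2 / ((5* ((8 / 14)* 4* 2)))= 2682127 / 160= 16763.29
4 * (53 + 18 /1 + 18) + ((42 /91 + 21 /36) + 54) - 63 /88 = 410.33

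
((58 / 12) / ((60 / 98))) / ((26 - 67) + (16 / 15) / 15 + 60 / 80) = -7105 / 36161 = -0.20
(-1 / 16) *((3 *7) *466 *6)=-14679 / 4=-3669.75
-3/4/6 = -1/8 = -0.12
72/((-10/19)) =-136.80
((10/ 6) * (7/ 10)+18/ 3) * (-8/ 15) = -172/ 45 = -3.82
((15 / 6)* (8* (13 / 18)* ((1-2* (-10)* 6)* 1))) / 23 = 15730 / 207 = 75.99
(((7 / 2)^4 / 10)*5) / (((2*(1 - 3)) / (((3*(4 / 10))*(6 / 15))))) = -7203 / 800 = -9.00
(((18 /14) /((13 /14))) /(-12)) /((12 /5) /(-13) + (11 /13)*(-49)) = 15 /5414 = 0.00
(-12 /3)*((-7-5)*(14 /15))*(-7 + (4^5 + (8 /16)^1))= 45584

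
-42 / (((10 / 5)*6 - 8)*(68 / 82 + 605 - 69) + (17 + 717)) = -287 / 19689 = -0.01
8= 8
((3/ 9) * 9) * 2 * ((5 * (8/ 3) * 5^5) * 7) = 1750000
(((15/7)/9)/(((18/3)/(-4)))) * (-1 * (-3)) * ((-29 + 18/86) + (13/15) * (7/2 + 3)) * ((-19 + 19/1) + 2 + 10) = 119492/903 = 132.33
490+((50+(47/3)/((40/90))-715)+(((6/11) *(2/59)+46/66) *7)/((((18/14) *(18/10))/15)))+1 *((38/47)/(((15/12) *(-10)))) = -26524416901/247074300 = -107.35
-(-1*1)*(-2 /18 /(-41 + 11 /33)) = 1 /366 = 0.00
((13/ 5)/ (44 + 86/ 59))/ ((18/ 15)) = 767/ 16092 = 0.05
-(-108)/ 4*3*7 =567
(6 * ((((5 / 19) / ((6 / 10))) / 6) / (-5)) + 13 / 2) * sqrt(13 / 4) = 731 * sqrt(13) / 228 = 11.56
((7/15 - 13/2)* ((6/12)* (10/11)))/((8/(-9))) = 543/176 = 3.09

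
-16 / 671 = -0.02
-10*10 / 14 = -50 / 7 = -7.14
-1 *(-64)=64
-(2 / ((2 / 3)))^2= -9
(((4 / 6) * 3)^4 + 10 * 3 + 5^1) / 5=51 / 5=10.20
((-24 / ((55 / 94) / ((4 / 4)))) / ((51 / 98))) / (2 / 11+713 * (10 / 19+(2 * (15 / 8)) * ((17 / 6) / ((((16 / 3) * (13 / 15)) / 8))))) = -41606656 / 7119495195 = -0.01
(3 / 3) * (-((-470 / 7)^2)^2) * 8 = -162588288.21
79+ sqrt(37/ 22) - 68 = sqrt(814)/ 22+ 11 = 12.30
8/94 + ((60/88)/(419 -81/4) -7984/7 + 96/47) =-1314286958/1154461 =-1138.44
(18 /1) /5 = 18 /5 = 3.60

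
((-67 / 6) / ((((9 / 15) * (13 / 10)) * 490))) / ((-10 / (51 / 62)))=1139 / 473928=0.00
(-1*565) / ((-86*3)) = 565 / 258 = 2.19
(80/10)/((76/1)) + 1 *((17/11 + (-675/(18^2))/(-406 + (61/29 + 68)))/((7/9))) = 2.10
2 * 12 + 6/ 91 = 24.07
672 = 672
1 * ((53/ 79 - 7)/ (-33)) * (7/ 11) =3500/ 28677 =0.12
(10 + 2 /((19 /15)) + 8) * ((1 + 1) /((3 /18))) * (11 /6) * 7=57288 /19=3015.16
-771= -771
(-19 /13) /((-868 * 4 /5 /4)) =95 /11284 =0.01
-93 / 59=-1.58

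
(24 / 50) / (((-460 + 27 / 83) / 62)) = -0.06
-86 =-86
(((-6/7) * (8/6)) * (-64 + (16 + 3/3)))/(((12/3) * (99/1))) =94/693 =0.14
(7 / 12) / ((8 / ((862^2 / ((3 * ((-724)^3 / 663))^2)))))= 63509271007 / 3456548371865370624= 0.00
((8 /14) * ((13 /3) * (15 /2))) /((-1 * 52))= -5 /14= -0.36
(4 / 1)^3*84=5376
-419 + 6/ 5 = -2089/ 5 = -417.80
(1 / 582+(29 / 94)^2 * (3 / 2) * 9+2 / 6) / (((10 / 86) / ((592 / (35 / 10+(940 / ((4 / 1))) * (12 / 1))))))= 17672312516 / 6049998155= 2.92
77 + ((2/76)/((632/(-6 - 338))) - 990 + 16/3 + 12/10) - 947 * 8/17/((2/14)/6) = -15022106023/765510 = -19623.66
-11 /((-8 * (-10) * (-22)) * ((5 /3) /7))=21 /800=0.03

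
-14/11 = -1.27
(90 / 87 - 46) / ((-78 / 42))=9128 / 377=24.21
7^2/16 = 49/16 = 3.06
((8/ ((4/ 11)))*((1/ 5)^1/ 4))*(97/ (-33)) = -97/ 30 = -3.23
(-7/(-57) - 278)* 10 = -158390/57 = -2778.77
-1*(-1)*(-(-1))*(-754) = -754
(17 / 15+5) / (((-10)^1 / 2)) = -92 / 75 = -1.23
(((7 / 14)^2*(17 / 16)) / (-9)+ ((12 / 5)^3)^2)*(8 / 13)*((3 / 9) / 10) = 3.92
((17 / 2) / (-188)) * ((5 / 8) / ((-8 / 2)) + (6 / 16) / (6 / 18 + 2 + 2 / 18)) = 0.00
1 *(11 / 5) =11 / 5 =2.20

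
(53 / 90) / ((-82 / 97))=-5141 / 7380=-0.70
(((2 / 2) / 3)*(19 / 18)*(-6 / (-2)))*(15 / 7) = 2.26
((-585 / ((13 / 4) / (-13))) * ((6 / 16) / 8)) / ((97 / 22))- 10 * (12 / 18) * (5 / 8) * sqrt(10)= 19305 / 776- 25 * sqrt(10) / 6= 11.70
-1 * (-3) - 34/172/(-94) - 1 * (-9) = 97025/8084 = 12.00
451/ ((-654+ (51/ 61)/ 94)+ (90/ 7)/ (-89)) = -1611099182/ 2336756715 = -0.69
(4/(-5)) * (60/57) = -0.84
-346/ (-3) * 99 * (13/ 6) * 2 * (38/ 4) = 470041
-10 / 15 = -2 / 3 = -0.67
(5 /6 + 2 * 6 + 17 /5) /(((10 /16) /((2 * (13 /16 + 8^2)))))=3366.79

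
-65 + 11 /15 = -964 /15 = -64.27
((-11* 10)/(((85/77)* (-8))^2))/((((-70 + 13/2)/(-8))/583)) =-38022677/367030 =-103.60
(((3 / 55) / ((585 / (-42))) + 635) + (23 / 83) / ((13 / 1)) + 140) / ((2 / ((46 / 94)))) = 2644620937 / 13946075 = 189.63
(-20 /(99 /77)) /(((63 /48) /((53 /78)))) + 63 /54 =-14503 /2106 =-6.89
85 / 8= 10.62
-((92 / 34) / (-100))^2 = -529 / 722500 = -0.00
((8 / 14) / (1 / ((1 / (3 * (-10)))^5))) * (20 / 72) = -1 / 153090000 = -0.00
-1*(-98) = 98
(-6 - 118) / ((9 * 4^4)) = -31 / 576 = -0.05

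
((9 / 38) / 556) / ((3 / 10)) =15 / 10564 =0.00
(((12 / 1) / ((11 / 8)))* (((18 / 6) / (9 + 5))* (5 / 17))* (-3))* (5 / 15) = -720 / 1309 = -0.55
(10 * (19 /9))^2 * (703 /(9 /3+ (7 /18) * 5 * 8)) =25378300 /1503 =16885.10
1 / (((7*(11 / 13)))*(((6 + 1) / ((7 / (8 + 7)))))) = 13 / 1155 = 0.01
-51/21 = -17/7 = -2.43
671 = 671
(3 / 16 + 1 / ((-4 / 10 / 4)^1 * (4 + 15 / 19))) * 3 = -8301 / 1456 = -5.70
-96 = -96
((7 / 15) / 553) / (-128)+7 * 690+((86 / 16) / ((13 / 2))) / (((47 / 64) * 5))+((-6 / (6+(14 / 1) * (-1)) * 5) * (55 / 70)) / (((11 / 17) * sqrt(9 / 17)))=85 * sqrt(17) / 56+447648268957 / 92676480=4836.48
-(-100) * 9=900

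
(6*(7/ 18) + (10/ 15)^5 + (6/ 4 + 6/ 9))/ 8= 0.58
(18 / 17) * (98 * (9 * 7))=111132 / 17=6537.18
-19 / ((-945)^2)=-19 / 893025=-0.00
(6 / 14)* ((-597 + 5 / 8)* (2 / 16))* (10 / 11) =-29.04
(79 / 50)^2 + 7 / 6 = 27473 / 7500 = 3.66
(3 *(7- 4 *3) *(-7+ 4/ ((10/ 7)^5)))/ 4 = 474579/ 20000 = 23.73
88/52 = 22/13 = 1.69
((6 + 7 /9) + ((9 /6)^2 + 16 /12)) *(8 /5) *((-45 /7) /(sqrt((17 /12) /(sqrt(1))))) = -1492 *sqrt(51) /119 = -89.54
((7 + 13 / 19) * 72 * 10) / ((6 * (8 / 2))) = 4380 / 19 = 230.53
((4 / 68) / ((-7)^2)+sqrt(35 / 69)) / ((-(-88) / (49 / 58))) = 1 / 86768+49 * sqrt(2415) / 352176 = 0.01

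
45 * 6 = 270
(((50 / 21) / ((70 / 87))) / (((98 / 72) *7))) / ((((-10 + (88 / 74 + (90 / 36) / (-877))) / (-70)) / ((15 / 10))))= 3.70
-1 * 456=-456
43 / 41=1.05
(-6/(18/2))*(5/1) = -10/3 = -3.33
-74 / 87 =-0.85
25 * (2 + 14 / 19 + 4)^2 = 409600 / 361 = 1134.63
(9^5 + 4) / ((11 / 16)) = 944848 / 11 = 85895.27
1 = 1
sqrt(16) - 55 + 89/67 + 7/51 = -169259/3417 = -49.53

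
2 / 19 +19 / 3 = 367 / 57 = 6.44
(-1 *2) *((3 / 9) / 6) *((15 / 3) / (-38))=5 / 342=0.01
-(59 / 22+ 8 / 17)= -1179 / 374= -3.15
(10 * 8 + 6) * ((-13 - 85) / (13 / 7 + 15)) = -29498 / 59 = -499.97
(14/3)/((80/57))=3.32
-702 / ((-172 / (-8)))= -1404 / 43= -32.65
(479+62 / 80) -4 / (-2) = 481.78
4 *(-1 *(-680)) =2720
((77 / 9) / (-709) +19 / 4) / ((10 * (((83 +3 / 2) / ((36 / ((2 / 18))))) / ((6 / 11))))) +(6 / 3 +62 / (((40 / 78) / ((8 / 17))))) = 59.89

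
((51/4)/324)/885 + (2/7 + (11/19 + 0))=43969061/50848560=0.86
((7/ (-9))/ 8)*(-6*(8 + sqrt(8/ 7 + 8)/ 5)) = 2*sqrt(7)/ 15 + 14/ 3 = 5.02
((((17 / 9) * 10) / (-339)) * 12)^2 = 462400 / 1034289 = 0.45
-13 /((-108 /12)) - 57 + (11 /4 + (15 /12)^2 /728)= -5535487 /104832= -52.80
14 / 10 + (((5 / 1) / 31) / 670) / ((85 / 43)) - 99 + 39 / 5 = -31707439 / 353090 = -89.80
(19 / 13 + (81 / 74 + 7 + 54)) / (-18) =-61141 / 17316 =-3.53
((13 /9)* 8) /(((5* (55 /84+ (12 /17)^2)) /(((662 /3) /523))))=557118016 /658768185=0.85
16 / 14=8 / 7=1.14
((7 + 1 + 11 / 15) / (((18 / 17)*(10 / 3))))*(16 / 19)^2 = 142528 / 81225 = 1.75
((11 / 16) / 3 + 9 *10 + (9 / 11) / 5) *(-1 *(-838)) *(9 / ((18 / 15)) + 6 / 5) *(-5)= -2899678187 / 880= -3295088.85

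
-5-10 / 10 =-6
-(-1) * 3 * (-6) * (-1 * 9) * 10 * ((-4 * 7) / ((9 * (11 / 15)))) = -75600 / 11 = -6872.73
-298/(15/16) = -4768/15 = -317.87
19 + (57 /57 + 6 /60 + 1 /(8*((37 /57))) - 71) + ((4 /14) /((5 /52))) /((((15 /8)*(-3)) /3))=-8126207 /155400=-52.29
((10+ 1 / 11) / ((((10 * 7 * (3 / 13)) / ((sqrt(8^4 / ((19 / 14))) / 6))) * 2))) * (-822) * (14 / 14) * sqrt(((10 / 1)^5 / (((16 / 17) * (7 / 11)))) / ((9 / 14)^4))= -295218560 * sqrt(17765) / 16929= -2324314.86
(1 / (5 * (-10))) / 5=-1 / 250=-0.00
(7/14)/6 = 1/12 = 0.08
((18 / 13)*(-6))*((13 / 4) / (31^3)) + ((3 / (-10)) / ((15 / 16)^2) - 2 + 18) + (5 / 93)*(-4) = 57506709 / 3723875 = 15.44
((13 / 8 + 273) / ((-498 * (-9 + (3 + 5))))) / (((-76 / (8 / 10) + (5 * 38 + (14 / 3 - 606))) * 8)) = -2197 / 16137856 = -0.00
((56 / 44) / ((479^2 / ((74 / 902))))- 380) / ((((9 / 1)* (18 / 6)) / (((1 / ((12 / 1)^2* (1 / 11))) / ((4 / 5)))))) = -1081343959655 / 804644080416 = -1.34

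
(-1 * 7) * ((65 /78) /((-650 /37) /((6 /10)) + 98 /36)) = 3885 /17687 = 0.22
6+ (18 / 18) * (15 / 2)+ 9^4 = 13149 / 2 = 6574.50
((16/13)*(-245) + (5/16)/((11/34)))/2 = -343855/2288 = -150.29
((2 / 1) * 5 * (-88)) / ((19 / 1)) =-880 / 19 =-46.32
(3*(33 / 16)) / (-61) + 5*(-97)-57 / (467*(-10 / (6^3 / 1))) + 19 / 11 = -480.74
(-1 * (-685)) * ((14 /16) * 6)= 14385 /4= 3596.25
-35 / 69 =-0.51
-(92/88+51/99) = -103/66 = -1.56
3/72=1/24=0.04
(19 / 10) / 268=19 / 2680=0.01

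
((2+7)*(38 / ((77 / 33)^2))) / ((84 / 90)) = 67.30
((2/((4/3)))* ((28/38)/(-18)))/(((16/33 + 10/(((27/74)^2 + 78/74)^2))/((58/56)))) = -408542343/48694250624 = -0.01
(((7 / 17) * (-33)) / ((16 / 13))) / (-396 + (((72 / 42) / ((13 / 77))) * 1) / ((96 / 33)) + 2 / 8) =39039 / 1387030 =0.03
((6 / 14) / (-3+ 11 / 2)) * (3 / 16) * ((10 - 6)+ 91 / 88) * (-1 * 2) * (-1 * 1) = 3987 / 12320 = 0.32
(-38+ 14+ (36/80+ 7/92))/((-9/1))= 5399/2070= 2.61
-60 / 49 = -1.22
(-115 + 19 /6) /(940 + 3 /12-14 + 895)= -1342 /21855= -0.06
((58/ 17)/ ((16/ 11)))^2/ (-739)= -101761/ 13668544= -0.01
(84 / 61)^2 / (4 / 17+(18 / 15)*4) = 149940 / 398147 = 0.38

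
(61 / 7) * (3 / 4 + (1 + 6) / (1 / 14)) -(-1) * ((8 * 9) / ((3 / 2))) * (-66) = -64609 / 28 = -2307.46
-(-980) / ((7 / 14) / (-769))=-1507240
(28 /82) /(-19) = -14 /779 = -0.02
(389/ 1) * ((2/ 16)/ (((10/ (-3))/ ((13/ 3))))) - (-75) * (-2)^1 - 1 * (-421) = 16623/ 80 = 207.79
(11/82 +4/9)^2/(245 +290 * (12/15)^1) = 182329/259795188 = 0.00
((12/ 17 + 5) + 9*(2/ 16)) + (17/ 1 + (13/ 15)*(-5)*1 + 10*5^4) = 2557955/ 408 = 6269.50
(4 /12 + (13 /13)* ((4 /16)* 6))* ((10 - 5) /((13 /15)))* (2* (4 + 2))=126.92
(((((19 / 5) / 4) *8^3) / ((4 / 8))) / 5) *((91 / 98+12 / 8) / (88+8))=2584 / 525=4.92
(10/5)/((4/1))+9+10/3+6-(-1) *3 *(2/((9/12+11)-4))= 3647/186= 19.61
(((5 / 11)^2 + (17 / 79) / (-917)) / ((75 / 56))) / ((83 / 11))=0.02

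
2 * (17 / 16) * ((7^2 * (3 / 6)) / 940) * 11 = 9163 / 15040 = 0.61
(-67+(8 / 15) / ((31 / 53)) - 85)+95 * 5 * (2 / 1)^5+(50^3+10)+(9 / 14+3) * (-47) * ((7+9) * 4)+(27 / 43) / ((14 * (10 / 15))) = 72278634121 / 559860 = 129101.26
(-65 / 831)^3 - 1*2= -1147987007 / 573856191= -2.00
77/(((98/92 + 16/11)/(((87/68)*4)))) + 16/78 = 44123822/281775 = 156.59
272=272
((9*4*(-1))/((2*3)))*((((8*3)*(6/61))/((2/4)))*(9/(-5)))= 15552/305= 50.99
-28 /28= -1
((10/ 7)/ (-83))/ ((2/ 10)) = -0.09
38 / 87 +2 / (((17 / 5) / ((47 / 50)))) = 7319 / 7395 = 0.99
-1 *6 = -6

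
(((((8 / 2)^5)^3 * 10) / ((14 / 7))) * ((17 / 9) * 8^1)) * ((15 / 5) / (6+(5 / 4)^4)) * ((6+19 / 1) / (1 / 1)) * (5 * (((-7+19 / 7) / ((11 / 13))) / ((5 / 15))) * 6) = -54673215691161600000 / 166397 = -328570921898601.54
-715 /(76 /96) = -17160 /19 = -903.16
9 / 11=0.82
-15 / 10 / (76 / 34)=-51 / 76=-0.67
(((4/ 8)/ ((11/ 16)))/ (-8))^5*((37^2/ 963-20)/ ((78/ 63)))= 125237/ 1344131646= 0.00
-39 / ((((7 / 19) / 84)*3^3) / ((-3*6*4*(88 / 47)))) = 2086656 / 47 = 44396.94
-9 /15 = -3 /5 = -0.60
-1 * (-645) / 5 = 129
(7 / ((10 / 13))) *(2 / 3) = 91 / 15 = 6.07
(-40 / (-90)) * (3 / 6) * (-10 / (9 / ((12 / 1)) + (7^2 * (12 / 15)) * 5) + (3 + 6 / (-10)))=18488 / 35415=0.52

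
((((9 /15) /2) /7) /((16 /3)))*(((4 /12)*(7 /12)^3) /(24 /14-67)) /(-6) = 343 /252702720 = 0.00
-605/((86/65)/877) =-34488025/86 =-401023.55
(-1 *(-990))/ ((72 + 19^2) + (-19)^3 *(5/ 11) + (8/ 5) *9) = -9075/ 24478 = -0.37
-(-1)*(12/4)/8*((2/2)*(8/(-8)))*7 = -21/8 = -2.62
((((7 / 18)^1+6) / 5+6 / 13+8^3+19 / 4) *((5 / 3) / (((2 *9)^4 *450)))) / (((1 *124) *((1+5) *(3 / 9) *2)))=242653 / 6579324610560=0.00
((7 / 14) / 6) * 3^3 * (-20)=-45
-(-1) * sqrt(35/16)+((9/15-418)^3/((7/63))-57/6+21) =-163621302179/250+sqrt(35)/4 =-654485207.24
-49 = -49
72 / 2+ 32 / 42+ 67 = 2179 / 21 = 103.76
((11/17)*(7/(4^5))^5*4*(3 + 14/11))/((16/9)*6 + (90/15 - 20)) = -2369787/47850746040811520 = -0.00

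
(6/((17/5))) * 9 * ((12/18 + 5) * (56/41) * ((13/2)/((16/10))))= 499.39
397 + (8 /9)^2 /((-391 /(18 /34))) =23749667 /59823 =397.00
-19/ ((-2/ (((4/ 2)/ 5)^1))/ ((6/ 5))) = 4.56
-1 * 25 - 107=-132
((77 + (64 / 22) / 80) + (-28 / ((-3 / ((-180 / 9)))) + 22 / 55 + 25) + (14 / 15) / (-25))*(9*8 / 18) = -463472 / 1375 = -337.07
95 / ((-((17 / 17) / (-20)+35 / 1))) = -1900 / 699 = -2.72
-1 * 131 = -131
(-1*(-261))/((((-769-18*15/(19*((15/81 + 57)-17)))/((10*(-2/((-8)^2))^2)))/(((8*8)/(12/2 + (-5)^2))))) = -34713/5075272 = -0.01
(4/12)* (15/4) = 5/4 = 1.25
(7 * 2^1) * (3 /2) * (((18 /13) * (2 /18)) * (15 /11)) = 630 /143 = 4.41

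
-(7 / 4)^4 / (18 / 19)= -45619 / 4608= -9.90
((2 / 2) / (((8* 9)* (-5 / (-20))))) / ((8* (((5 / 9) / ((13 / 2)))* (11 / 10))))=13 / 176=0.07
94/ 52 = 47/ 26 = 1.81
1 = 1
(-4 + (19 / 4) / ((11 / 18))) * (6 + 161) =13861 / 22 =630.05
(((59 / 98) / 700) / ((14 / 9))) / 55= 531 / 52822000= 0.00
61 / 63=0.97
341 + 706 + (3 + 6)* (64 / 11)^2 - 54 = 157017 / 121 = 1297.66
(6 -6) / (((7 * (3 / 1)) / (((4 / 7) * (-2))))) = 0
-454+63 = -391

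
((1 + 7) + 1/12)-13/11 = 911/132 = 6.90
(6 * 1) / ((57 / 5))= 10 / 19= 0.53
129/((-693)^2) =43/160083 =0.00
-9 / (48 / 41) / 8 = -123 / 128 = -0.96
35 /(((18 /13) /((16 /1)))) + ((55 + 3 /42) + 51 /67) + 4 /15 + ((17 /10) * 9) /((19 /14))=378392851 /801990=471.82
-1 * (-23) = 23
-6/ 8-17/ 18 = -1.69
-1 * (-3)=3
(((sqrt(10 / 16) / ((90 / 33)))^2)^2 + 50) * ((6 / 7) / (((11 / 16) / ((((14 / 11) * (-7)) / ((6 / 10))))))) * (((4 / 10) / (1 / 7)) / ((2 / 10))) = -5081037409 / 392040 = -12960.51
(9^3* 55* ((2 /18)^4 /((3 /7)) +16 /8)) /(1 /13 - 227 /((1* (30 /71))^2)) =-255924500 /4056843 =-63.08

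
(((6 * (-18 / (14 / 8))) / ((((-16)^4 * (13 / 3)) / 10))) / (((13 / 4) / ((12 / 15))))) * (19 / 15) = -513 / 757120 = -0.00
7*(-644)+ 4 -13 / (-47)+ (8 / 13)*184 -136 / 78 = -8050969 / 1833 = -4392.24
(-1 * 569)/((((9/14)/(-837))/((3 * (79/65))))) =175578606/65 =2701209.32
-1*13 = -13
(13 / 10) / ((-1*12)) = -13 / 120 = -0.11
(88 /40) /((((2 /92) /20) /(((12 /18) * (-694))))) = -2809312 /3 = -936437.33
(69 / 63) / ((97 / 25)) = 575 / 2037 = 0.28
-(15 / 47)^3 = -3375 / 103823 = -0.03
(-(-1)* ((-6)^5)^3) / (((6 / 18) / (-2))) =2821109907456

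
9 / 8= 1.12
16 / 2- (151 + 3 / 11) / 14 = -216 / 77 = -2.81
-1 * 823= -823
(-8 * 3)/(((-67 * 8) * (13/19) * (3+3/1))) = 19/1742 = 0.01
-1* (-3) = 3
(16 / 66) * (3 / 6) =4 / 33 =0.12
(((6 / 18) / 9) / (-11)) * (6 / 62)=-1 / 3069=-0.00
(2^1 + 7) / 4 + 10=49 / 4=12.25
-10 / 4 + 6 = 7 / 2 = 3.50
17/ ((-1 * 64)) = -17/ 64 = -0.27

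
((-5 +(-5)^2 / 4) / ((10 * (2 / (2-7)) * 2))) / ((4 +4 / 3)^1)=-15 / 512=-0.03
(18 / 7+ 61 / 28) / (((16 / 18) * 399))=3 / 224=0.01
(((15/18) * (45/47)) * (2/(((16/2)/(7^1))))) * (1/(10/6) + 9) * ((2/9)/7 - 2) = -1240/47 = -26.38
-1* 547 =-547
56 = 56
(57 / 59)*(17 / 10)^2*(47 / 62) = 774231 / 365800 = 2.12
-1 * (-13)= 13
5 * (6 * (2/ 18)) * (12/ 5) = 8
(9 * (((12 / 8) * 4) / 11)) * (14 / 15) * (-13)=-3276 / 55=-59.56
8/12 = 2/3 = 0.67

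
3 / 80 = 0.04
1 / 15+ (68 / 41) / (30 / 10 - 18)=-9 / 205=-0.04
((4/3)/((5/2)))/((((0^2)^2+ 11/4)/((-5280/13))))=-1024/13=-78.77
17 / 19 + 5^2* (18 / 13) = 8771 / 247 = 35.51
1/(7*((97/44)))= 44/679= 0.06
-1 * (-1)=1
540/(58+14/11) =1485/163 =9.11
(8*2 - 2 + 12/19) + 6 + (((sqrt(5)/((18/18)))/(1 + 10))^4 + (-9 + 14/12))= 21364069/1669074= 12.80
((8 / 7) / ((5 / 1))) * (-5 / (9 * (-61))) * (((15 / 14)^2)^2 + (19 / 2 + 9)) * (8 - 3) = 0.21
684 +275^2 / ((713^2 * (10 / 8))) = 347784896 / 508369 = 684.12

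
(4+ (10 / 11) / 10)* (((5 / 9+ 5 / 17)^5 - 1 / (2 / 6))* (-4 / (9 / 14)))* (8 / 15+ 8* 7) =10181147399706752 / 2766757487769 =3679.81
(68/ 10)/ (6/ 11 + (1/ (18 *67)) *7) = 451044/ 36565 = 12.34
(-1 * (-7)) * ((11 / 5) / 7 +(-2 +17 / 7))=26 / 5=5.20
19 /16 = 1.19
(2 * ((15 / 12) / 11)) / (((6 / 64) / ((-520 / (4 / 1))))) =-10400 / 33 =-315.15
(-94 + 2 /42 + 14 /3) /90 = -125 /126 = -0.99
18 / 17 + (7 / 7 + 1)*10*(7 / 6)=1244 / 51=24.39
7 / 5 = 1.40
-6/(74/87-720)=261/31283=0.01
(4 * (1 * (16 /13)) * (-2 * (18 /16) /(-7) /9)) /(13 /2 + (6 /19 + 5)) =608 /40859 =0.01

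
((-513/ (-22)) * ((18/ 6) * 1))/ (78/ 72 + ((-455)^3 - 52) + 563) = -9234/ 12433853905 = -0.00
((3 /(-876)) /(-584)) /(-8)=-0.00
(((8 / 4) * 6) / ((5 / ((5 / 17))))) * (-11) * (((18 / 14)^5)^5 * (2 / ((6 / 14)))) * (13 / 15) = -273758432639826453851054952 / 16284404667348145224085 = -16811.08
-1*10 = -10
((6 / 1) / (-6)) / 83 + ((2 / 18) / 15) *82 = 6671 / 11205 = 0.60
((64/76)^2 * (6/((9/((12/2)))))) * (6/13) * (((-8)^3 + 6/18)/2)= -1571840/4693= -334.93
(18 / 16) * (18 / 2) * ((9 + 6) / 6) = 405 / 16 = 25.31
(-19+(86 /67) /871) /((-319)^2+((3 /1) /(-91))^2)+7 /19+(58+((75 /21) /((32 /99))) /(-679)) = 318941197056121635207 /5465817901532648800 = 58.35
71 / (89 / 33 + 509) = 2343 / 16886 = 0.14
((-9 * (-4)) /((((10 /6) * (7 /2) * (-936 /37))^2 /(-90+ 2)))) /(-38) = 15059 /3933475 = 0.00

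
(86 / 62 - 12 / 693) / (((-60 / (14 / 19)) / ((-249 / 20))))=814147 / 3887400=0.21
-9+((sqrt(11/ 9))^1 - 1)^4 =67/ 81 - 80 * sqrt(11)/ 27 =-9.00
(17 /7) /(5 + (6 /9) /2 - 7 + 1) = -51 /14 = -3.64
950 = 950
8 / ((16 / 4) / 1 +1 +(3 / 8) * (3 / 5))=320 / 209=1.53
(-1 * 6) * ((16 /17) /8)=-12 /17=-0.71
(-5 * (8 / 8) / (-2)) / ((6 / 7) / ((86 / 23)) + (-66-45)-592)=-1505 / 423068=-0.00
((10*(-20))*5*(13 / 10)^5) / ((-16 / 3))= 1113879 / 1600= 696.17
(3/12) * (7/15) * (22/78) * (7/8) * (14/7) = 539/9360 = 0.06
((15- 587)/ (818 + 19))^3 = -187149248/ 586376253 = -0.32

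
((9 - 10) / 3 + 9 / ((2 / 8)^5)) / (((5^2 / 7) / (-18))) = -1161174 / 25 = -46446.96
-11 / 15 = -0.73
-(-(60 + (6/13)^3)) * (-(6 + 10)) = -2112576/2197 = -961.57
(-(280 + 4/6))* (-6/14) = 842/7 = 120.29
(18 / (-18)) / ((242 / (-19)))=19 / 242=0.08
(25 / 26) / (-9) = -25 / 234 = -0.11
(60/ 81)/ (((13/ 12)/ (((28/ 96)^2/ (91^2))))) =5/ 711828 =0.00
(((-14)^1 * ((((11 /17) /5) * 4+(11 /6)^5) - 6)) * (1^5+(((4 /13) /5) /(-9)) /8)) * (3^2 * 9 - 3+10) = -18746.02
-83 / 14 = -5.93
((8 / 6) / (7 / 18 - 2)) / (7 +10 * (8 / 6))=-72 / 1769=-0.04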